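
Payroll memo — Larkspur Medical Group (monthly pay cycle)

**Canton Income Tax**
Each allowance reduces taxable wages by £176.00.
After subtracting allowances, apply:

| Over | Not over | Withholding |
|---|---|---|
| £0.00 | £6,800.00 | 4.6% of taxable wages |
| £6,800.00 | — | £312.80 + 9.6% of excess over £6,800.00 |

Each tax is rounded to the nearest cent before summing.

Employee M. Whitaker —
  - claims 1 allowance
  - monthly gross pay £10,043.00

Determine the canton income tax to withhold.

Canton Income Tax: taxable = £10,043.00 − 1×£176.00 = £9,867.00
  £312.80 + 9.6% × (£9,867.00 − £6,800.00) = £312.80 + 9.6% × £3,067.00 = £607.23

£607.23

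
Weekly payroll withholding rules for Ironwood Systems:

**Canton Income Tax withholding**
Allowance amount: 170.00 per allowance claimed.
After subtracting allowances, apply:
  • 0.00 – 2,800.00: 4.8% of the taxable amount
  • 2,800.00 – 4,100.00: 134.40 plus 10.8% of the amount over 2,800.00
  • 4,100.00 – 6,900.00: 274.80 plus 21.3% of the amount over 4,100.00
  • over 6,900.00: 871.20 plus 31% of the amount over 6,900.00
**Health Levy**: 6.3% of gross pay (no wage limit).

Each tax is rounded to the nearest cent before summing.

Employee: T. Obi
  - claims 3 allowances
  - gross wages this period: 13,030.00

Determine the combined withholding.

3,434.29

Canton Income Tax: taxable = 13,030.00 − 3×170.00 = 12,520.00
  871.20 + 31% × (12,520.00 − 6,900.00) = 871.20 + 31% × 5,620.00 = 2,613.40
Health Levy: 6.3% × 13,030.00 = 820.89
Total: 2,613.40 + 820.89 = 3,434.29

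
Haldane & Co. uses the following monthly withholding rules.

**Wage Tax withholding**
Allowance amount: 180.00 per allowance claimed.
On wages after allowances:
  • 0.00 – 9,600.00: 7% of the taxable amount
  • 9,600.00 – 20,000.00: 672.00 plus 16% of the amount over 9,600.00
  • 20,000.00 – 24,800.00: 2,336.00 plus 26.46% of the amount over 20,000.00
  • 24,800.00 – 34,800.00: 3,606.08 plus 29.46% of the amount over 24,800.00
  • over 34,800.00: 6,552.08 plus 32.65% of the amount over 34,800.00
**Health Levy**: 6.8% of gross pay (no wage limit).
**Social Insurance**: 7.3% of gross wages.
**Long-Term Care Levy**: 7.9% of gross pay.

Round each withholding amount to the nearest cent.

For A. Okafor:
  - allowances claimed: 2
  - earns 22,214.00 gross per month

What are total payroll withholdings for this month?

Wage Tax: taxable = 22,214.00 − 2×180.00 = 21,854.00
  2,336.00 + 26.46% × (21,854.00 − 20,000.00) = 2,336.00 + 26.46% × 1,854.00 = 2,826.57
Health Levy: 6.8% × 22,214.00 = 1,510.55
Social Insurance: 7.3% × 22,214.00 = 1,621.62
Long-Term Care Levy: 7.9% × 22,214.00 = 1,754.91
Total: 2,826.57 + 1,510.55 + 1,621.62 + 1,754.91 = 7,713.65

7,713.65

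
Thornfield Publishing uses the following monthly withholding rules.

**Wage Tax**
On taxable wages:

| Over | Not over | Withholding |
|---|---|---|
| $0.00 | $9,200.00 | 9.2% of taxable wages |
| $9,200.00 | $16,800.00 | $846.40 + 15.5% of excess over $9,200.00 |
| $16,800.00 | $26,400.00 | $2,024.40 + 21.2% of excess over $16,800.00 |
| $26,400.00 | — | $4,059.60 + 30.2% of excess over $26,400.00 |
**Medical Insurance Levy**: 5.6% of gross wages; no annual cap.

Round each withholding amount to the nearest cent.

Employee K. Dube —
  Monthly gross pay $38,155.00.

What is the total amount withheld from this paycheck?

$9,746.29

Wage Tax: taxable = $38,155.00
  $4,059.60 + 30.2% × ($38,155.00 − $26,400.00) = $4,059.60 + 30.2% × $11,755.00 = $7,609.61
Medical Insurance Levy: 5.6% × $38,155.00 = $2,136.68
Total: $7,609.61 + $2,136.68 = $9,746.29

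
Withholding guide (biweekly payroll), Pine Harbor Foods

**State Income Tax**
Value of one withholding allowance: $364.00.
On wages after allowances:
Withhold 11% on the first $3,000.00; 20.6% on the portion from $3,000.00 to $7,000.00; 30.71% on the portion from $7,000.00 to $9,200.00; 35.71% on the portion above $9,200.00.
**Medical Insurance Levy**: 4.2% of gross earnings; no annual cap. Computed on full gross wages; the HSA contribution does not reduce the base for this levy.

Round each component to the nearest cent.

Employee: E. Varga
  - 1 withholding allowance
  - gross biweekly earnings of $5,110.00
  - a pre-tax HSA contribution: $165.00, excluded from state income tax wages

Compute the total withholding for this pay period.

State Income Tax: taxable = $5,110.00 − $165.00 − 1×$364.00 = $4,581.00
  $330.00 + 20.6% × ($4,581.00 − $3,000.00) = $330.00 + 20.6% × $1,581.00 = $655.69
Medical Insurance Levy: 4.2% × $5,110.00 = $214.62
Total: $655.69 + $214.62 = $870.31

$870.31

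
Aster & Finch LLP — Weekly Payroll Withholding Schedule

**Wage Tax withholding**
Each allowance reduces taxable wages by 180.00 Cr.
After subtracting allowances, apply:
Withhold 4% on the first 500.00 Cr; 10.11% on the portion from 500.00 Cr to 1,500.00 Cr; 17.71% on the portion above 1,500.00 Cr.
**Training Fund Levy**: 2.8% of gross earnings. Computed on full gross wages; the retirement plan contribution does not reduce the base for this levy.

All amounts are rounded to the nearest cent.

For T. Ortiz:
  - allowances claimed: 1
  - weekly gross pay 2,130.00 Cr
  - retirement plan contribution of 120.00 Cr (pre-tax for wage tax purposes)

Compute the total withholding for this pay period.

Wage Tax: taxable = 2,130.00 Cr − 120.00 Cr − 1×180.00 Cr = 1,830.00 Cr
  121.10 Cr + 17.71% × (1,830.00 Cr − 1,500.00 Cr) = 121.10 Cr + 17.71% × 330.00 Cr = 179.54 Cr
Training Fund Levy: 2.8% × 2,130.00 Cr = 59.64 Cr
Total: 179.54 Cr + 59.64 Cr = 239.18 Cr

239.18 Cr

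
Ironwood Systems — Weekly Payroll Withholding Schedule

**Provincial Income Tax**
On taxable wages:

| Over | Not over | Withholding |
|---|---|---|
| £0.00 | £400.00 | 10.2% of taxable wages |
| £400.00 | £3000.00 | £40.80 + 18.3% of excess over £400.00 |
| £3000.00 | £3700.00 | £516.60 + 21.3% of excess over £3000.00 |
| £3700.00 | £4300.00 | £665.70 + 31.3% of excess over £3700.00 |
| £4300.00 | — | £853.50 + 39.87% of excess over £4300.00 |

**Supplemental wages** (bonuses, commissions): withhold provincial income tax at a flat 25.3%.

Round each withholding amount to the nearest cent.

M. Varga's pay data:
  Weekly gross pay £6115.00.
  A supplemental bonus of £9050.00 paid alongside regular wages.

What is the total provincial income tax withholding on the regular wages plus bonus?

Provincial Income Tax: taxable = £6115.00
  £853.50 + 39.87% × (£6115.00 − £4300.00) = £853.50 + 39.87% × £1815.00 = £1577.14
Supplemental (25.3% flat on bonus): 25.3% × £9050.00 = £2289.65
Total provincial income tax: £1577.14 + £2289.65 = £3866.79

£3866.79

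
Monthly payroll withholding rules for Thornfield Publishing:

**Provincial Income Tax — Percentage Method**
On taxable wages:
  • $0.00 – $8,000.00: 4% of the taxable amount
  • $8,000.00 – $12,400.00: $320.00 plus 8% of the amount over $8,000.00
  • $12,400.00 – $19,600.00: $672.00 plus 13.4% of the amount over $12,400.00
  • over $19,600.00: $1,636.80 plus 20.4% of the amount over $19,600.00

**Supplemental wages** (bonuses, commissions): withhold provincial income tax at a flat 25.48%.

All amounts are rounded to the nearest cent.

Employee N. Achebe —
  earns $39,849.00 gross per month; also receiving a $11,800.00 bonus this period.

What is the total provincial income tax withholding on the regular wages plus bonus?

$8,774.24

Provincial Income Tax: taxable = $39,849.00
  $1,636.80 + 20.4% × ($39,849.00 − $19,600.00) = $1,636.80 + 20.4% × $20,249.00 = $5,767.60
Supplemental (25.48% flat on bonus): 25.48% × $11,800.00 = $3,006.64
Total provincial income tax: $5,767.60 + $3,006.64 = $8,774.24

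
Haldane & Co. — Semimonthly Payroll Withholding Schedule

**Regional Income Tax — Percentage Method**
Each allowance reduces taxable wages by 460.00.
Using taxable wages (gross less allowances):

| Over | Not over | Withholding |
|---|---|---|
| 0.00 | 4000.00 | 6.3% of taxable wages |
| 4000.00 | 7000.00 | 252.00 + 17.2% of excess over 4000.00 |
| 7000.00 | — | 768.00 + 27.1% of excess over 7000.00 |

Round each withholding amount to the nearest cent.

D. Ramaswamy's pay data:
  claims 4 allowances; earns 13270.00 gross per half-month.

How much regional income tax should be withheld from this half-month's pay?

Regional Income Tax: taxable = 13270.00 − 4×460.00 = 11430.00
  768.00 + 27.1% × (11430.00 − 7000.00) = 768.00 + 27.1% × 4430.00 = 1968.53

1968.53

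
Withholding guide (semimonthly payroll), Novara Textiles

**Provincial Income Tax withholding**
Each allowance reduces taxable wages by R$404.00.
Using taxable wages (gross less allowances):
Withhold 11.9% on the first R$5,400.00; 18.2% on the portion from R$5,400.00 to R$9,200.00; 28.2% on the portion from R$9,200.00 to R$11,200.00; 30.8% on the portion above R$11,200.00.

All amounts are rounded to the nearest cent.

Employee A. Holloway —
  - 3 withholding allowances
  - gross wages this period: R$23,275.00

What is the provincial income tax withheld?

R$5,244.00

Provincial Income Tax: taxable = R$23,275.00 − 3×R$404.00 = R$22,063.00
  R$1,898.20 + 30.8% × (R$22,063.00 − R$11,200.00) = R$1,898.20 + 30.8% × R$10,863.00 = R$5,244.00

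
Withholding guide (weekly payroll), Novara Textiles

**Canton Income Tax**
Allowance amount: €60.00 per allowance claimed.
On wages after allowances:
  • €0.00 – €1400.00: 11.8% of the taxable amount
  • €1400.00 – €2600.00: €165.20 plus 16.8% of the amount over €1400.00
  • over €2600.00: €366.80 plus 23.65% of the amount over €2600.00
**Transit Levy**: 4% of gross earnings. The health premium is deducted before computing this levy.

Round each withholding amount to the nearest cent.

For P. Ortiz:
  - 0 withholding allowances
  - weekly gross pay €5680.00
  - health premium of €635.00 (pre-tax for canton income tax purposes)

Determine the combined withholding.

Canton Income Tax: taxable = €5680.00 − €635.00 = €5045.00
  €366.80 + 23.65% × (€5045.00 − €2600.00) = €366.80 + 23.65% × €2445.00 = €945.04
Transit Levy: 4% × €5045.00 = €201.80
Total: €945.04 + €201.80 = €1146.84

€1146.84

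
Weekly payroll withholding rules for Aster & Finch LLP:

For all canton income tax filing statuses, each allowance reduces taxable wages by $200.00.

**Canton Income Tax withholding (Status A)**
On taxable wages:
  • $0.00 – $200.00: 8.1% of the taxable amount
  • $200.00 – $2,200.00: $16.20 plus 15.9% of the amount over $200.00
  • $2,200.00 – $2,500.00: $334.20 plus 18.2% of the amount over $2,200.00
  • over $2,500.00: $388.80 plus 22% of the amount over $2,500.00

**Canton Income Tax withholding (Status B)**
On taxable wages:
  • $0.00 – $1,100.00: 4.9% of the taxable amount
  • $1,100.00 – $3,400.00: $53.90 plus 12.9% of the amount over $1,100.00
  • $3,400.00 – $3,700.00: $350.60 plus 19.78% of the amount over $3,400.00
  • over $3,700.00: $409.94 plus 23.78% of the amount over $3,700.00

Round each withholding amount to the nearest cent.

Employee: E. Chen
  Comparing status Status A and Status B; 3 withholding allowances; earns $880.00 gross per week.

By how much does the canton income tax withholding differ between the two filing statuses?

$15.20

Canton Income Tax (Status A): taxable = $880.00 − 3×$200.00 = $280.00
  $16.20 + 15.9% × ($280.00 − $200.00) = $16.20 + 15.9% × $80.00 = $28.92
Canton Income Tax (Status B): taxable = $880.00 − 3×$200.00 = $280.00
  4.9% × $280.00 = $13.72
Difference: |$28.92 − $13.72| = $15.20 (higher under Status A)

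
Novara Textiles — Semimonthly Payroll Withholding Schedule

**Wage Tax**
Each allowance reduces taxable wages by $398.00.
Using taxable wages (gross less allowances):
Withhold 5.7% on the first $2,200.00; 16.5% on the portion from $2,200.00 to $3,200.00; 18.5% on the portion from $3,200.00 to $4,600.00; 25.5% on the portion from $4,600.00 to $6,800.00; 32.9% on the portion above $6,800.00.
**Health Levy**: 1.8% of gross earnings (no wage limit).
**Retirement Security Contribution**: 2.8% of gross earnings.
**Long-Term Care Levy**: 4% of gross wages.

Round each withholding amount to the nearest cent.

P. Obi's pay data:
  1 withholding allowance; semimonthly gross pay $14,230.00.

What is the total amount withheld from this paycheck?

$4,647.71

Wage Tax: taxable = $14,230.00 − 1×$398.00 = $13,832.00
  $1,110.40 + 32.9% × ($13,832.00 − $6,800.00) = $1,110.40 + 32.9% × $7,032.00 = $3,423.93
Health Levy: 1.8% × $14,230.00 = $256.14
Retirement Security Contribution: 2.8% × $14,230.00 = $398.44
Long-Term Care Levy: 4% × $14,230.00 = $569.20
Total: $3,423.93 + $256.14 + $398.44 + $569.20 = $4,647.71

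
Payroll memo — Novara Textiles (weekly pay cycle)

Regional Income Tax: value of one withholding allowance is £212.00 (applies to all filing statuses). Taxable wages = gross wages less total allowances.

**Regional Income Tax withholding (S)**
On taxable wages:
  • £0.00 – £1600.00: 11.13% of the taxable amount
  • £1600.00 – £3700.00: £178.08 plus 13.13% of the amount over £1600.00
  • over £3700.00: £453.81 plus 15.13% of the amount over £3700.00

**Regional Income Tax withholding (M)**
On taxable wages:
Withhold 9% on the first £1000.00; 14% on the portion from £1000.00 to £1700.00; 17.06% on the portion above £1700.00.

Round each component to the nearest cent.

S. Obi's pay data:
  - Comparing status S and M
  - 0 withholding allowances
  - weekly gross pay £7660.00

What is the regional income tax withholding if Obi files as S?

£1052.96

Regional Income Tax (S): taxable = £7660.00
  £453.81 + 15.13% × (£7660.00 − £3700.00) = £453.81 + 15.13% × £3960.00 = £1052.96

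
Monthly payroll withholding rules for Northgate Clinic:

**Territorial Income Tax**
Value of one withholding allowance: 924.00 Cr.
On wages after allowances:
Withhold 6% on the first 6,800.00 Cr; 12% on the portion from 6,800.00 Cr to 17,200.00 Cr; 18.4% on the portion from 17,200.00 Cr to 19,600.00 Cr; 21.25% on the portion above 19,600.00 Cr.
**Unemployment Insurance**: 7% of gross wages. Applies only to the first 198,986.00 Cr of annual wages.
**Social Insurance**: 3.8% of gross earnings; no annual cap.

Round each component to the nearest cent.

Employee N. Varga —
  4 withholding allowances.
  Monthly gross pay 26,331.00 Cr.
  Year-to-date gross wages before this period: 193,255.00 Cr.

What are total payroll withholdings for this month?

4,144.29 Cr

Territorial Income Tax: taxable = 26,331.00 Cr − 4×924.00 Cr = 22,635.00 Cr
  2,097.60 Cr + 21.25% × (22,635.00 Cr − 19,600.00 Cr) = 2,097.60 Cr + 21.25% × 3,035.00 Cr = 2,742.54 Cr
Unemployment Insurance: cap 198,986.00 Cr − YTD 193,255.00 Cr = 5,731.00 Cr subject; 7% × 5,731.00 Cr = 401.17 Cr
Social Insurance: 3.8% × 26,331.00 Cr = 1,000.58 Cr
Total: 2,742.54 Cr + 401.17 Cr + 1,000.58 Cr = 4,144.29 Cr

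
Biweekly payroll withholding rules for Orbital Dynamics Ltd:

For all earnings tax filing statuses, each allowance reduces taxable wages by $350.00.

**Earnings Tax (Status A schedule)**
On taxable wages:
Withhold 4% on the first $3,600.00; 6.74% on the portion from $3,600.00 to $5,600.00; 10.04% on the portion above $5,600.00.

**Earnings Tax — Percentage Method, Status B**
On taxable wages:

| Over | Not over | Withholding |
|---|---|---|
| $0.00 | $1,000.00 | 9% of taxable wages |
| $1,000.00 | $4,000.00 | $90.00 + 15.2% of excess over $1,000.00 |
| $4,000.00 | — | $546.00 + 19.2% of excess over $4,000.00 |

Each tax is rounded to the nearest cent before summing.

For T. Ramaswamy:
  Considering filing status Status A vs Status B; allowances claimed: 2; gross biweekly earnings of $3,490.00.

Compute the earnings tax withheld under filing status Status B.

$362.08

Earnings Tax (Status B): taxable = $3,490.00 − 2×$350.00 = $2,790.00
  $90.00 + 15.2% × ($2,790.00 − $1,000.00) = $90.00 + 15.2% × $1,790.00 = $362.08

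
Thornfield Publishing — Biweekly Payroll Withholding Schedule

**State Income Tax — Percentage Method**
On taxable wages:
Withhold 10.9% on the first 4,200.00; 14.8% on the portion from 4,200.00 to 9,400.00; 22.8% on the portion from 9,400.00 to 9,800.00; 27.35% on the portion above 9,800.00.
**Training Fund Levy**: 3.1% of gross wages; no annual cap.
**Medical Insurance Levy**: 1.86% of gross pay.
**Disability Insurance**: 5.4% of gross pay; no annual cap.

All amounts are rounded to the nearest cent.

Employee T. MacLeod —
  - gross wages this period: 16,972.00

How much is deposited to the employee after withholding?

State Income Tax: taxable = 16,972.00
  1,318.60 + 27.35% × (16,972.00 − 9,800.00) = 1,318.60 + 27.35% × 7,172.00 = 3,280.14
Training Fund Levy: 3.1% × 16,972.00 = 526.13
Medical Insurance Levy: 1.86% × 16,972.00 = 315.68
Disability Insurance: 5.4% × 16,972.00 = 916.49
Total withheld: 3,280.14 + 526.13 + 315.68 + 916.49 = 5,038.44
Net pay: 16,972.00 − 5,038.44 = 11,933.56

11,933.56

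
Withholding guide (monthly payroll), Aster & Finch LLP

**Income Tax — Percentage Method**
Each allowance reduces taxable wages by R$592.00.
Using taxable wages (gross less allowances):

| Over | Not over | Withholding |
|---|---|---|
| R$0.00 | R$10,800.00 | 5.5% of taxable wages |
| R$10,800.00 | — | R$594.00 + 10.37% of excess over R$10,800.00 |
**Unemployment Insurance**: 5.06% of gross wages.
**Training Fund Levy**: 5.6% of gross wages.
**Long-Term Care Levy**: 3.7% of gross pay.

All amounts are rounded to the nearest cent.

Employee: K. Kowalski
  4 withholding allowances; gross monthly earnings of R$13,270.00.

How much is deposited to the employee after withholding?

Income Tax: taxable = R$13,270.00 − 4×R$592.00 = R$10,902.00
  R$594.00 + 10.37% × (R$10,902.00 − R$10,800.00) = R$594.00 + 10.37% × R$102.00 = R$604.58
Unemployment Insurance: 5.06% × R$13,270.00 = R$671.46
Training Fund Levy: 5.6% × R$13,270.00 = R$743.12
Long-Term Care Levy: 3.7% × R$13,270.00 = R$490.99
Total withheld: R$604.58 + R$671.46 + R$743.12 + R$490.99 = R$2,510.15
Net pay: R$13,270.00 − R$2,510.15 = R$10,759.85

R$10,759.85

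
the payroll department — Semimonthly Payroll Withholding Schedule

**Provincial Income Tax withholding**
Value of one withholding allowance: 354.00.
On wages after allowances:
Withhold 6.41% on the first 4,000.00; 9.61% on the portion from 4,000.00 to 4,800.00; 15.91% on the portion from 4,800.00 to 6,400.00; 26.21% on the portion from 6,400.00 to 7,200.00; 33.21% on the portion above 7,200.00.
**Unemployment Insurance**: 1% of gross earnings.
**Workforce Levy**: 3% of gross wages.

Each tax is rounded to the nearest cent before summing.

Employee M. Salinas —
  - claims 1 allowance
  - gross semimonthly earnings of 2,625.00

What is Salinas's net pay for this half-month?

2,374.43

Provincial Income Tax: taxable = 2,625.00 − 1×354.00 = 2,271.00
  6.41% × 2,271.00 = 145.57
Unemployment Insurance: 1% × 2,625.00 = 26.25
Workforce Levy: 3% × 2,625.00 = 78.75
Total withheld: 145.57 + 26.25 + 78.75 = 250.57
Net pay: 2,625.00 − 250.57 = 2,374.43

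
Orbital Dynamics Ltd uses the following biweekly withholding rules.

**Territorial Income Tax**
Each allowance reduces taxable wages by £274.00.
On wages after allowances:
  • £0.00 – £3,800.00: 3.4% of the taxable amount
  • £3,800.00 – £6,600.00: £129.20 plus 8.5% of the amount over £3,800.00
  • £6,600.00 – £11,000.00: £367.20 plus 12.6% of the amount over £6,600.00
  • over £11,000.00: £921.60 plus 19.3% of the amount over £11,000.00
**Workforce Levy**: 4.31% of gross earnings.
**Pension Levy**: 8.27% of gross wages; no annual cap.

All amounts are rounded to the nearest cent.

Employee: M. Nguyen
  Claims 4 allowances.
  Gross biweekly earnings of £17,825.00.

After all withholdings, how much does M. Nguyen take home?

Territorial Income Tax: taxable = £17,825.00 − 4×£274.00 = £16,729.00
  £921.60 + 19.3% × (£16,729.00 − £11,000.00) = £921.60 + 19.3% × £5,729.00 = £2,027.30
Workforce Levy: 4.31% × £17,825.00 = £768.26
Pension Levy: 8.27% × £17,825.00 = £1,474.13
Total withheld: £2,027.30 + £768.26 + £1,474.13 = £4,269.69
Net pay: £17,825.00 − £4,269.69 = £13,555.31

£13,555.31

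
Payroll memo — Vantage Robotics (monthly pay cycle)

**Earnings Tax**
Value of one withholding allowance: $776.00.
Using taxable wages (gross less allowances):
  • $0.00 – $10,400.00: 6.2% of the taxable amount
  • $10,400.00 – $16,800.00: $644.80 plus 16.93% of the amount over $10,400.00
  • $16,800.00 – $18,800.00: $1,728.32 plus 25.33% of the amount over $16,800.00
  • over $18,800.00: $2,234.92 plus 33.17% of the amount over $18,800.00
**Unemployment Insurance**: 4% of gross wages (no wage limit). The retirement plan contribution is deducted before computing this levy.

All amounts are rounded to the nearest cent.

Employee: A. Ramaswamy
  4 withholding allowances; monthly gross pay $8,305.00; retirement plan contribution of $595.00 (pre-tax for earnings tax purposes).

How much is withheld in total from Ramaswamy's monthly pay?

Earnings Tax: taxable = $8,305.00 − $595.00 − 4×$776.00 = $4,606.00
  6.2% × $4,606.00 = $285.57
Unemployment Insurance: 4% × $7,710.00 = $308.40
Total: $285.57 + $308.40 = $593.97

$593.97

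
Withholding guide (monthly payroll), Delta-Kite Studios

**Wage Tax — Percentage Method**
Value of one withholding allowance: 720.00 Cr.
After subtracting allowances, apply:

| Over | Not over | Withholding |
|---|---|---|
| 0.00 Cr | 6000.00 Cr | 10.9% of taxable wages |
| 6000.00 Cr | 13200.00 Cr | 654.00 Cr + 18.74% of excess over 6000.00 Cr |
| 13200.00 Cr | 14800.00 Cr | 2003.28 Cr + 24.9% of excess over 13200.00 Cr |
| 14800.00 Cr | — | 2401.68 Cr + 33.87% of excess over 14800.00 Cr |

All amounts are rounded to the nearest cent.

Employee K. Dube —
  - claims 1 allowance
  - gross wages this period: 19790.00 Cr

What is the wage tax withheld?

3847.93 Cr

Wage Tax: taxable = 19790.00 Cr − 1×720.00 Cr = 19070.00 Cr
  2401.68 Cr + 33.87% × (19070.00 Cr − 14800.00 Cr) = 2401.68 Cr + 33.87% × 4270.00 Cr = 3847.93 Cr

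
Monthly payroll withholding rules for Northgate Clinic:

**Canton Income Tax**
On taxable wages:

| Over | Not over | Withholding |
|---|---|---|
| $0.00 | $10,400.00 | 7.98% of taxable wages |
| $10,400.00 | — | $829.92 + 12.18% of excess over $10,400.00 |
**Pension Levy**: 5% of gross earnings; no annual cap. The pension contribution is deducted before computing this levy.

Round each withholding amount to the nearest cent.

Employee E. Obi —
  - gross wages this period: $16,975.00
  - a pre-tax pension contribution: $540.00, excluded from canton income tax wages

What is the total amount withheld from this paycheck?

Canton Income Tax: taxable = $16,975.00 − $540.00 = $16,435.00
  $829.92 + 12.18% × ($16,435.00 − $10,400.00) = $829.92 + 12.18% × $6,035.00 = $1,564.98
Pension Levy: 5% × $16,435.00 = $821.75
Total: $1,564.98 + $821.75 = $2,386.73

$2,386.73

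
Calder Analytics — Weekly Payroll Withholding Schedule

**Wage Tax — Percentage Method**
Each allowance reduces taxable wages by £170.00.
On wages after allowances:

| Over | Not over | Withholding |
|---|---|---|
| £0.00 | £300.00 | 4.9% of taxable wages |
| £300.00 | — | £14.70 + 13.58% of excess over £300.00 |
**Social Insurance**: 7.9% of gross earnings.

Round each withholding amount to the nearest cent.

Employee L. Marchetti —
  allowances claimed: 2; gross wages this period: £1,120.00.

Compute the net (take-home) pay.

Wage Tax: taxable = £1,120.00 − 2×£170.00 = £780.00
  £14.70 + 13.58% × (£780.00 − £300.00) = £14.70 + 13.58% × £480.00 = £79.88
Social Insurance: 7.9% × £1,120.00 = £88.48
Total withheld: £79.88 + £88.48 = £168.36
Net pay: £1,120.00 − £168.36 = £951.64

£951.64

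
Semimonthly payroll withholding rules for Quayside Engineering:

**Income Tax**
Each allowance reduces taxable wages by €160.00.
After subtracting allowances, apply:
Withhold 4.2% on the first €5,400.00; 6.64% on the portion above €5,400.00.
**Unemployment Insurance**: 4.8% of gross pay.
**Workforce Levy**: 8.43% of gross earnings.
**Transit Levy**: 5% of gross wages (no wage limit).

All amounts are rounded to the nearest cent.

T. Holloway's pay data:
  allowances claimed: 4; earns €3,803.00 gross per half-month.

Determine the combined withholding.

€826.13

Income Tax: taxable = €3,803.00 − 4×€160.00 = €3,163.00
  4.2% × €3,163.00 = €132.85
Unemployment Insurance: 4.8% × €3,803.00 = €182.54
Workforce Levy: 8.43% × €3,803.00 = €320.59
Transit Levy: 5% × €3,803.00 = €190.15
Total: €132.85 + €182.54 + €320.59 + €190.15 = €826.13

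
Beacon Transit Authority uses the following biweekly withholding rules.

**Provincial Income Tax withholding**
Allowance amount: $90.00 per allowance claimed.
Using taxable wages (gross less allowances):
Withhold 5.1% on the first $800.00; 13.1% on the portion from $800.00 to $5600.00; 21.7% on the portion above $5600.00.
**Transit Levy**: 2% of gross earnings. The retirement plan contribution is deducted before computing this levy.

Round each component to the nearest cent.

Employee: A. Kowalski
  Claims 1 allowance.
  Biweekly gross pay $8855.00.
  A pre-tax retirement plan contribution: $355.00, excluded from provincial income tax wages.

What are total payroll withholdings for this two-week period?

$1449.37

Provincial Income Tax: taxable = $8855.00 − $355.00 − 1×$90.00 = $8410.00
  $669.60 + 21.7% × ($8410.00 − $5600.00) = $669.60 + 21.7% × $2810.00 = $1279.37
Transit Levy: 2% × $8500.00 = $170.00
Total: $1279.37 + $170.00 = $1449.37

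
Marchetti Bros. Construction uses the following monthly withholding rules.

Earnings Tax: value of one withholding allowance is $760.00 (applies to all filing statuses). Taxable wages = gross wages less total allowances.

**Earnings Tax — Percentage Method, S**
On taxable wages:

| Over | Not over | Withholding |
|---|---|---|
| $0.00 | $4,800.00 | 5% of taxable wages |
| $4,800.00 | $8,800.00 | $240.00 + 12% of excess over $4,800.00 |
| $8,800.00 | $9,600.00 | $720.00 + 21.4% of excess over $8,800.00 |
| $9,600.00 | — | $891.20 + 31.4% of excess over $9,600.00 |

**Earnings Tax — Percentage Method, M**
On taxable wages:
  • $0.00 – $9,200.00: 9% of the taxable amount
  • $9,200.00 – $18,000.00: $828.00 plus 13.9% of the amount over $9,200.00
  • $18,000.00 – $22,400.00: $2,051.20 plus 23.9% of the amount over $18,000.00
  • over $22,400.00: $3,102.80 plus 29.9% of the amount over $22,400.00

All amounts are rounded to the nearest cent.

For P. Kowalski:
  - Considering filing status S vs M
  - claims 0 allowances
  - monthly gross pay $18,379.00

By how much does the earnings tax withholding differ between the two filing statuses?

$1,506.03

Earnings Tax (S): taxable = $18,379.00
  $891.20 + 31.4% × ($18,379.00 − $9,600.00) = $891.20 + 31.4% × $8,779.00 = $3,647.81
Earnings Tax (M): taxable = $18,379.00
  $2,051.20 + 23.9% × ($18,379.00 − $18,000.00) = $2,051.20 + 23.9% × $379.00 = $2,141.78
Difference: |$3,647.81 − $2,141.78| = $1,506.03 (higher under S)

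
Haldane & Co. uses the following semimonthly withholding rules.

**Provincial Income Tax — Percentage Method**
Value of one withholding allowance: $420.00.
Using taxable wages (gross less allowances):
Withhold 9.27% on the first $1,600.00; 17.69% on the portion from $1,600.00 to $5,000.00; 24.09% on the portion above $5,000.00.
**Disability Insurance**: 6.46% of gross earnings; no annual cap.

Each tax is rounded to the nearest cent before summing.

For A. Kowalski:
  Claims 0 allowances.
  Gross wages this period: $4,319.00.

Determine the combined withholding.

$908.32

Provincial Income Tax: taxable = $4,319.00
  $148.32 + 17.69% × ($4,319.00 − $1,600.00) = $148.32 + 17.69% × $2,719.00 = $629.31
Disability Insurance: 6.46% × $4,319.00 = $279.01
Total: $629.31 + $279.01 = $908.32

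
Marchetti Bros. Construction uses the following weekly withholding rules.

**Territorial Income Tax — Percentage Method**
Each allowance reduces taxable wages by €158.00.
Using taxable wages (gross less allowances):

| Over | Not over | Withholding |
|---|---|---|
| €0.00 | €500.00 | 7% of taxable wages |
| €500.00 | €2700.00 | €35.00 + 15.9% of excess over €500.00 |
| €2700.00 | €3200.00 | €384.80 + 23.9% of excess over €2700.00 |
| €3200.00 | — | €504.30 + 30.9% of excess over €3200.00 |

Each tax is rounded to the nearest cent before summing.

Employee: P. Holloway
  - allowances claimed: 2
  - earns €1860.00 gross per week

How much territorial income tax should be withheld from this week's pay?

€201.00

Territorial Income Tax: taxable = €1860.00 − 2×€158.00 = €1544.00
  €35.00 + 15.9% × (€1544.00 − €500.00) = €35.00 + 15.9% × €1044.00 = €201.00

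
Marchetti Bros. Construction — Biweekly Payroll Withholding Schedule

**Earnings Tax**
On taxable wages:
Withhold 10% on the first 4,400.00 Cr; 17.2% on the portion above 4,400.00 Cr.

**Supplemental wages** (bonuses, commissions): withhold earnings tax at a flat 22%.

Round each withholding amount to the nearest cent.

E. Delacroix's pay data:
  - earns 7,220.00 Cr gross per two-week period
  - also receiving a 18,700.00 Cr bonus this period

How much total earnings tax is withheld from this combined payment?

Earnings Tax: taxable = 7,220.00 Cr
  440.00 Cr + 17.2% × (7,220.00 Cr − 4,400.00 Cr) = 440.00 Cr + 17.2% × 2,820.00 Cr = 925.04 Cr
Supplemental (22% flat on bonus): 22% × 18,700.00 Cr = 4,114.00 Cr
Total earnings tax: 925.04 Cr + 4,114.00 Cr = 5,039.04 Cr

5,039.04 Cr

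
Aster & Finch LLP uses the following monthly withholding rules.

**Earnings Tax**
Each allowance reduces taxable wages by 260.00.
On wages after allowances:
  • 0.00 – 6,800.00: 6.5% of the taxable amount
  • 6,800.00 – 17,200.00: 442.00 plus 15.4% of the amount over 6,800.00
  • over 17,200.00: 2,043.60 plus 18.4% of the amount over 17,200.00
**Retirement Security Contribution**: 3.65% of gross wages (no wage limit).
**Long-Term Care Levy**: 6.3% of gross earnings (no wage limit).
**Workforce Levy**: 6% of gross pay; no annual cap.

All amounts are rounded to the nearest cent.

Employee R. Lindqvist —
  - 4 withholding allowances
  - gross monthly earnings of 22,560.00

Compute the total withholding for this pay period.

Earnings Tax: taxable = 22,560.00 − 4×260.00 = 21,520.00
  2,043.60 + 18.4% × (21,520.00 − 17,200.00) = 2,043.60 + 18.4% × 4,320.00 = 2,838.48
Retirement Security Contribution: 3.65% × 22,560.00 = 823.44
Long-Term Care Levy: 6.3% × 22,560.00 = 1,421.28
Workforce Levy: 6% × 22,560.00 = 1,353.60
Total: 2,838.48 + 823.44 + 1,421.28 + 1,353.60 = 6,436.80

6,436.80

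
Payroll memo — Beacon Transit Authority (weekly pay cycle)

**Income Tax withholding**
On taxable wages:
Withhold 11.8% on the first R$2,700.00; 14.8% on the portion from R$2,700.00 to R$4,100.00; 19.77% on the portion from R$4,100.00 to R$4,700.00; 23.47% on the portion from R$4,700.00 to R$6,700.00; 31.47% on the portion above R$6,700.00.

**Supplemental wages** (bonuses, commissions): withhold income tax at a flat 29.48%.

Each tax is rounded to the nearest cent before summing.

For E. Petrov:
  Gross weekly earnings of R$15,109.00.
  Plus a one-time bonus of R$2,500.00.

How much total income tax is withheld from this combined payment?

Income Tax: taxable = R$15,109.00
  R$1,113.82 + 31.47% × (R$15,109.00 − R$6,700.00) = R$1,113.82 + 31.47% × R$8,409.00 = R$3,760.13
Supplemental (29.48% flat on bonus): 29.48% × R$2,500.00 = R$737.00
Total income tax: R$3,760.13 + R$737.00 = R$4,497.13

R$4,497.13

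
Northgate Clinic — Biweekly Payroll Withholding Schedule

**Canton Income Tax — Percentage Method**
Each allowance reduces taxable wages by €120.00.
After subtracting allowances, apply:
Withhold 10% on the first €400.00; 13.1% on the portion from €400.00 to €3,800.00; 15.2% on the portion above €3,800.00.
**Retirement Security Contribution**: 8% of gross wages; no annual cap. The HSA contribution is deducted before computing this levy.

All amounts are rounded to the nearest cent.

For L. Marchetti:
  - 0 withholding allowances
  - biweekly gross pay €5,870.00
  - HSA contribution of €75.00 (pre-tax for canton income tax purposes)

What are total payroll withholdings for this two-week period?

Canton Income Tax: taxable = €5,870.00 − €75.00 = €5,795.00
  €485.40 + 15.2% × (€5,795.00 − €3,800.00) = €485.40 + 15.2% × €1,995.00 = €788.64
Retirement Security Contribution: 8% × €5,795.00 = €463.60
Total: €788.64 + €463.60 = €1,252.24

€1,252.24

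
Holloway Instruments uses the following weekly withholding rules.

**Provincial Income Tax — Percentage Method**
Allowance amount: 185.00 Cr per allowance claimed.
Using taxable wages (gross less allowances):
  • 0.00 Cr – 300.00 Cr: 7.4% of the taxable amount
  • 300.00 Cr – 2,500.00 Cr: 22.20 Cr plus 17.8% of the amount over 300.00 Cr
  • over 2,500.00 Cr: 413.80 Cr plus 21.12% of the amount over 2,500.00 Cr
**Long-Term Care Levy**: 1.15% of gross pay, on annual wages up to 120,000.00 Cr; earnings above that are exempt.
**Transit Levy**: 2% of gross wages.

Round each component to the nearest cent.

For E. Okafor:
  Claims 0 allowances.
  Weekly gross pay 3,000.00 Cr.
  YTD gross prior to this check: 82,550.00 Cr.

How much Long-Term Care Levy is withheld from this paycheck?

34.50 Cr

Long-Term Care Levy: 1.15% × 3,000.00 Cr = 34.50 Cr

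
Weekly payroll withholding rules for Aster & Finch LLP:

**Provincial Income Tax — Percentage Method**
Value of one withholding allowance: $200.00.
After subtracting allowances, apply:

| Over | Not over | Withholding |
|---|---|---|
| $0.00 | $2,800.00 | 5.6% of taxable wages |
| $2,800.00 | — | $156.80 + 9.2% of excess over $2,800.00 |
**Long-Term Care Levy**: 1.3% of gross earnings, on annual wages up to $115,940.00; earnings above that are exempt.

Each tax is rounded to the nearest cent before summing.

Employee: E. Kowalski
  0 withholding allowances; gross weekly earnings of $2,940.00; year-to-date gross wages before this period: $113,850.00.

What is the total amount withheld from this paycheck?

$196.85

Provincial Income Tax: taxable = $2,940.00
  $156.80 + 9.2% × ($2,940.00 − $2,800.00) = $156.80 + 9.2% × $140.00 = $169.68
Long-Term Care Levy: cap $115,940.00 − YTD $113,850.00 = $2,090.00 subject; 1.3% × $2,090.00 = $27.17
Total: $169.68 + $27.17 = $196.85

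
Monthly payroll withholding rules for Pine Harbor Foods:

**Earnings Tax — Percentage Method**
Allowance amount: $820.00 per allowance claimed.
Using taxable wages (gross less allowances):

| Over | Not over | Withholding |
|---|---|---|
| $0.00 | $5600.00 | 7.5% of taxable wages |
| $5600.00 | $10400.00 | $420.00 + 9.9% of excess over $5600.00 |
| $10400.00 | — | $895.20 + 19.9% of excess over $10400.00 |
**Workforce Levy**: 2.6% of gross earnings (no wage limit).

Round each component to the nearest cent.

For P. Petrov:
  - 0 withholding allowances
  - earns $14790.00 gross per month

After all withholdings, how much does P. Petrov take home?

$12636.65

Earnings Tax: taxable = $14790.00
  $895.20 + 19.9% × ($14790.00 − $10400.00) = $895.20 + 19.9% × $4390.00 = $1768.81
Workforce Levy: 2.6% × $14790.00 = $384.54
Total withheld: $1768.81 + $384.54 = $2153.35
Net pay: $14790.00 − $2153.35 = $12636.65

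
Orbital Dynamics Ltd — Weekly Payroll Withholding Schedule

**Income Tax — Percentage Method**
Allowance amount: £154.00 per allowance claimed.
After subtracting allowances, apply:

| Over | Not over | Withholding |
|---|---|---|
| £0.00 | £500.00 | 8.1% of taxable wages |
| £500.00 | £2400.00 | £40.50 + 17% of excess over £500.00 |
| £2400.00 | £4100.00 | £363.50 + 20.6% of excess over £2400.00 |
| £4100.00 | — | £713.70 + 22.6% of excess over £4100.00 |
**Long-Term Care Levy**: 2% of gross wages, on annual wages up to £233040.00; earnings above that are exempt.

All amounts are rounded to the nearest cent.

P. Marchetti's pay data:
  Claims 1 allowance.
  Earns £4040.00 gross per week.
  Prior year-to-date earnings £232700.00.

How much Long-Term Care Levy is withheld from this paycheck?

Long-Term Care Levy: cap £233040.00 − YTD £232700.00 = £340.00 subject; 2% × £340.00 = £6.80

£6.80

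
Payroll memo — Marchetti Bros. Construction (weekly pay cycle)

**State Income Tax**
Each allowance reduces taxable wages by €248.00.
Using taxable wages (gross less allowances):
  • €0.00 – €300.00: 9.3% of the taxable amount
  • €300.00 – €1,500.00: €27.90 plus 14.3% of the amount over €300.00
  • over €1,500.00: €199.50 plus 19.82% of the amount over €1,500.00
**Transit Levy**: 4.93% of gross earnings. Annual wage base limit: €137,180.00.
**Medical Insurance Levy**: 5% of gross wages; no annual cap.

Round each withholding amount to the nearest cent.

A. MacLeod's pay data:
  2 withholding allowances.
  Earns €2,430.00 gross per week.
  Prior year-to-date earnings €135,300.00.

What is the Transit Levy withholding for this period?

€92.68

Transit Levy: cap €137,180.00 − YTD €135,300.00 = €1,880.00 subject; 4.93% × €1,880.00 = €92.68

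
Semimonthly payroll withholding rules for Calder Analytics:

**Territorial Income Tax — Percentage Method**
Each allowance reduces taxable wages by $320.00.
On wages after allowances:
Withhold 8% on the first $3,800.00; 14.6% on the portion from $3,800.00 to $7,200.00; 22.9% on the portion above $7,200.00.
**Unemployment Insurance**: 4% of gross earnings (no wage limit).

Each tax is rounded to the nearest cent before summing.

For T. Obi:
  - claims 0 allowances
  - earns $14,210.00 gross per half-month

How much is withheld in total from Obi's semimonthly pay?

$2,974.09

Territorial Income Tax: taxable = $14,210.00
  $800.40 + 22.9% × ($14,210.00 − $7,200.00) = $800.40 + 22.9% × $7,010.00 = $2,405.69
Unemployment Insurance: 4% × $14,210.00 = $568.40
Total: $2,405.69 + $568.40 = $2,974.09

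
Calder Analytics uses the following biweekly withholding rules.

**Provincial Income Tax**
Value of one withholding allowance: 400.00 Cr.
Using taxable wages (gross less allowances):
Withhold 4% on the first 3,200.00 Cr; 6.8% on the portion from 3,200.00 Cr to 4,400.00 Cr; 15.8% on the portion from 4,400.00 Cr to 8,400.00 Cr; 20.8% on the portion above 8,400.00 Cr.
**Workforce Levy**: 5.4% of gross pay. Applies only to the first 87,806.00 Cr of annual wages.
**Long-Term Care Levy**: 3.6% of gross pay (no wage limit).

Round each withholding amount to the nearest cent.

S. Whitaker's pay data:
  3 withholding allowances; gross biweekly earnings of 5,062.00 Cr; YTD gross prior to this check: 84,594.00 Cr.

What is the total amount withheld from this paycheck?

528.70 Cr

Provincial Income Tax: taxable = 5,062.00 Cr − 3×400.00 Cr = 3,862.00 Cr
  128.00 Cr + 6.8% × (3,862.00 Cr − 3,200.00 Cr) = 128.00 Cr + 6.8% × 662.00 Cr = 173.02 Cr
Workforce Levy: cap 87,806.00 Cr − YTD 84,594.00 Cr = 3,212.00 Cr subject; 5.4% × 3,212.00 Cr = 173.45 Cr
Long-Term Care Levy: 3.6% × 5,062.00 Cr = 182.23 Cr
Total: 173.02 Cr + 173.45 Cr + 182.23 Cr = 528.70 Cr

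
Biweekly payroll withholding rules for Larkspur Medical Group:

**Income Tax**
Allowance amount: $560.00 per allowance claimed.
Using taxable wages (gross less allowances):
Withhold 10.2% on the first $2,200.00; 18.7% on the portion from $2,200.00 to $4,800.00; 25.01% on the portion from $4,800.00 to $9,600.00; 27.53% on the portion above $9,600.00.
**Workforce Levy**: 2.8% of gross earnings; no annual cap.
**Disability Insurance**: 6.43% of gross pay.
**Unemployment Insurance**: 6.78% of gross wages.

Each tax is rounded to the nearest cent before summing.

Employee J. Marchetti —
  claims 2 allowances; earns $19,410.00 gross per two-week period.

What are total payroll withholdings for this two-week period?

$7,410.98

Income Tax: taxable = $19,410.00 − 2×$560.00 = $18,290.00
  $1,911.08 + 27.53% × ($18,290.00 − $9,600.00) = $1,911.08 + 27.53% × $8,690.00 = $4,303.44
Workforce Levy: 2.8% × $19,410.00 = $543.48
Disability Insurance: 6.43% × $19,410.00 = $1,248.06
Unemployment Insurance: 6.78% × $19,410.00 = $1,316.00
Total: $4,303.44 + $543.48 + $1,248.06 + $1,316.00 = $7,410.98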